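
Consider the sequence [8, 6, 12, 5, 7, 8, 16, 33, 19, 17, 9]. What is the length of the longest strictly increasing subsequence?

5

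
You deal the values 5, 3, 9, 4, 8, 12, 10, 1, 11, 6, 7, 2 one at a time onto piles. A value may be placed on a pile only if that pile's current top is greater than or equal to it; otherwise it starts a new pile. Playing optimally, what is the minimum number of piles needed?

5

The minimum number of non-increasing subsequences covering a sequence equals the length of its longest strictly increasing subsequence.
LIS length is 5 (e.g. 3, 4, 8, 10, 11), so 5 piles are needed.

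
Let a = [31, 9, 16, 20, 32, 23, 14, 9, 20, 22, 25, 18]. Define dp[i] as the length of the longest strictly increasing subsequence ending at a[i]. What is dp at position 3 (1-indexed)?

2

dp[i] = 1 + max{dp[j] : j<i, a[j]<a[i]} (or 1 if no such j):
i:      1  2  3  4  5  6  7  8  9 10 11 12
a[i]:  31  9 16 20 32 23 14  9 20 22 25 18
dp:     1  1  2  3  4  4  2  1  3  4  5  3
At index 3 the value is 2.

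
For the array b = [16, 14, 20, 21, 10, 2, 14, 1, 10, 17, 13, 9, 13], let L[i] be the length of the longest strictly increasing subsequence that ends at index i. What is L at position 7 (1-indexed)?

2

dp[i] = 1 + max{dp[j] : j<i, b[j]<b[i]} (or 1 if no such j):
i:      1  2  3  4  5  6  7  8  9 10 11 12 13
b[i]:  16 14 20 21 10  2 14  1 10 17 13  9 13
dp:     1  1  2  3  1  1  2  1  2  3  3  2  3
At index 7 the value is 2.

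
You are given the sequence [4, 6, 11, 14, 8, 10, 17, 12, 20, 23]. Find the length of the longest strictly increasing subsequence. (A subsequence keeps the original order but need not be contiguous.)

7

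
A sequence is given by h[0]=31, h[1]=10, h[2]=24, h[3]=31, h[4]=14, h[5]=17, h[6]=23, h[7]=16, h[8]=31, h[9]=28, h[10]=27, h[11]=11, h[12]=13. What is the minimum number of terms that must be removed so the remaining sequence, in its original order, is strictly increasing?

8

Fewest deletions = n − (longest strictly increasing subsequence).
Patience tails:
31 → extends → [31]
10 → replaces 31 → [10]
24 → extends → [10, 24]
31 → extends → [10, 24, 31]
14 → replaces 24 → [10, 14, 31]
17 → replaces 31 → [10, 14, 17]
23 → extends → [10, 14, 17, 23]
16 → replaces 17 → [10, 14, 16, 23]
31 → extends → [10, 14, 16, 23, 31]
28 → replaces 31 → [10, 14, 16, 23, 28]
27 → replaces 28 → [10, 14, 16, 23, 27]
11 → replaces 14 → [10, 11, 16, 23, 27]
13 → replaces 16 → [10, 11, 13, 23, 27]
Longest strictly increasing subsequence has length 5, so deletions = 13 − 5 = 8.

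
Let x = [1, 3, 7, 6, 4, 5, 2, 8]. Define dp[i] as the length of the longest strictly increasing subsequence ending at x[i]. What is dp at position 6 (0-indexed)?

dp[i] = 1 + max{dp[j] : j<i, x[j]<x[i]} (or 1 if no such j):
i:     0 1 2 3 4 5 6 7
x[i]:  1 3 7 6 4 5 2 8
dp:    1 2 3 3 3 4 2 5
At index 6 the value is 2.

2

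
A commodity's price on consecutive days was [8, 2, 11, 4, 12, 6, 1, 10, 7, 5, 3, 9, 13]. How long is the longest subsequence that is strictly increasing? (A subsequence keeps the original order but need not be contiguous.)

Track the smallest tail for each achievable length (strict):
8 → extends → [8]
2 → replaces 8 → [2]
11 → extends → [2, 11]
4 → replaces 11 → [2, 4]
12 → extends → [2, 4, 12]
6 → replaces 12 → [2, 4, 6]
1 → replaces 2 → [1, 4, 6]
10 → extends → [1, 4, 6, 10]
7 → replaces 10 → [1, 4, 6, 7]
5 → replaces 6 → [1, 4, 5, 7]
3 → replaces 4 → [1, 3, 5, 7]
9 → extends → [1, 3, 5, 7, 9]
13 → extends → [1, 3, 5, 7, 9, 13]
Six tails, so the longest strictly increasing subsequence has length 6 (e.g. 2, 4, 6, 7, 9, 13).

6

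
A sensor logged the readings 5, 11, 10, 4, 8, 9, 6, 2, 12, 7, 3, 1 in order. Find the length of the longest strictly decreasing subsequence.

Negate each value so 'decreasing' becomes 'increasing', then run patience tails on the negated sequence:
-5 → extends → [-5]
-11 → replaces -5 → [-11]
-10 → extends → [-11, -10]
-4 → extends → [-11, -10, -4]
-8 → replaces -4 → [-11, -10, -8]
-9 → replaces -8 → [-11, -10, -9]
-6 → extends → [-11, -10, -9, -6]
-2 → extends → [-11, -10, -9, -6, -2]
-12 → replaces -11 → [-12, -10, -9, -6, -2]
-7 → replaces -6 → [-12, -10, -9, -7, -2]
-3 → replaces -2 → [-12, -10, -9, -7, -3]
-1 → extends → [-12, -10, -9, -7, -3, -1]
Six tails, so the longest strictly decreasing subsequence of the original has length 6.

6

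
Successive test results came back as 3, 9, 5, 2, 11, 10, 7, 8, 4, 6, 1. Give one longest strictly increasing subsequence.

3, 5, 7, 8

Patience tails give the LIS length; then backtrack through the dp parents:
3 → extends → [3]
9 → extends → [3, 9]
5 → replaces 9 → [3, 5]
2 → replaces 3 → [2, 5]
11 → extends → [2, 5, 11]
10 → replaces 11 → [2, 5, 10]
7 → replaces 10 → [2, 5, 7]
8 → extends → [2, 5, 7, 8]
4 → replaces 5 → [2, 4, 7, 8]
6 → replaces 7 → [2, 4, 6, 8]
1 → replaces 2 → [1, 4, 6, 8]
Length 4; one witness is 3, 5, 7, 8.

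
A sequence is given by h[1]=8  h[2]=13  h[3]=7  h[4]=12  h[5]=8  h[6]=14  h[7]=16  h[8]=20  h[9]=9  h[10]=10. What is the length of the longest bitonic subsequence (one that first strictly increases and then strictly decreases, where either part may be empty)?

6

inc[i] = longest strictly increasing subsequence ending at i; dec[i] = longest strictly decreasing subsequence starting at i:
i:      1  2  3  4  5  6  7  8  9 10
h[i]:   8 13  7 12  8 14 16 20  9 10
inc:    1  2  1  2  2  3  4  5  3  4
dec:    2  3  1  2  1  2  2  2  1  1
Best peak at i=8 (value 20): inc=5, dec=2, length 5+2−1 = 6.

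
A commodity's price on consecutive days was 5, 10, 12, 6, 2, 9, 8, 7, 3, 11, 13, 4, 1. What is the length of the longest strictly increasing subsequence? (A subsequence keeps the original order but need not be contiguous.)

Track the smallest tail for each achievable length (strict):
5 → extends → [5]
10 → extends → [5, 10]
12 → extends → [5, 10, 12]
6 → replaces 10 → [5, 6, 12]
2 → replaces 5 → [2, 6, 12]
9 → replaces 12 → [2, 6, 9]
8 → replaces 9 → [2, 6, 8]
7 → replaces 8 → [2, 6, 7]
3 → replaces 6 → [2, 3, 7]
11 → extends → [2, 3, 7, 11]
13 → extends → [2, 3, 7, 11, 13]
4 → replaces 7 → [2, 3, 4, 11, 13]
1 → replaces 2 → [1, 3, 4, 11, 13]
Five tails, so the longest strictly increasing subsequence has length 5 (e.g. 5, 6, 9, 11, 13).

5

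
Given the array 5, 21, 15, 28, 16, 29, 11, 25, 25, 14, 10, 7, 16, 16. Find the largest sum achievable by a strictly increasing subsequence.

Let S[i] be the best sum of a strictly increasing subsequence ending at i:
i:      1  2  3  4  5  6  7  8  9 10 11 12 13 14
a[i]:   5 21 15 28 16 29 11 25 25 14 10  7 16 16
S:      5 26 20 54 36 83 16 61 61 30 15 12 46 46
Maximum is 83 (e.g. 5 + 21 + 28 + 29).

83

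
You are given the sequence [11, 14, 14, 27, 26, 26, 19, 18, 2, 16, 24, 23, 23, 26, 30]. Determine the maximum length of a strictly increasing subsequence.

6

Let dp[i] be the length of the longest such subsequence ending at index i:
i:      1  2  3  4  5  6  7  8  9 10 11 12 13 14 15
a[i]:  11 14 14 27 26 26 19 18  2 16 24 23 23 26 30
dp:     1  2  2  3  3  3  3  3  1  3  4  4  4  5  6
Maximum dp value is 6.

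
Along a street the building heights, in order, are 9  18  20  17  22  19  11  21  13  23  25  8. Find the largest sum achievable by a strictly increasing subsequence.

117

Let S[i] be the best sum of a strictly increasing subsequence ending at i:
i:       1   2   3   4   5   6   7   8   9  10  11  12
a[i]:    9  18  20  17  22  19  11  21  13  23  25   8
S:       9  27  47  26  69  46  20  68  33  92 117   8
Maximum is 117 (e.g. 9 + 18 + 20 + 22 + 23 + 25).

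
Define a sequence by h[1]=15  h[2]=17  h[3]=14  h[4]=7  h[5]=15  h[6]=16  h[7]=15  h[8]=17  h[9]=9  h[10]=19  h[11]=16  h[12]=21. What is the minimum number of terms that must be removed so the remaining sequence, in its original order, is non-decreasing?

6

Fewest deletions = n − (longest non-decreasing subsequence).
i:      1  2  3  4  5  6  7  8  9 10 11 12
h[i]:  15 17 14  7 15 16 15 17  9 19 16 21
dp:     1  2  1  1  2  3  3  4  2  5  4  6
max dp = 6, so deletions = 12 − 6 = 6.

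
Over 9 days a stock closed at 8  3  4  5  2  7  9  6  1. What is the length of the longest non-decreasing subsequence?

Track the smallest tail for each achievable length (allowing ties):
8 → extends → [8]
3 → replaces 8 → [3]
4 → extends → [3, 4]
5 → extends → [3, 4, 5]
2 → replaces 3 → [2, 4, 5]
7 → extends → [2, 4, 5, 7]
9 → extends → [2, 4, 5, 7, 9]
6 → replaces 7 → [2, 4, 5, 6, 9]
1 → replaces 2 → [1, 4, 5, 6, 9]
Five tails, so the longest non-decreasing subsequence has length 5 (e.g. 3, 4, 5, 7, 9).

5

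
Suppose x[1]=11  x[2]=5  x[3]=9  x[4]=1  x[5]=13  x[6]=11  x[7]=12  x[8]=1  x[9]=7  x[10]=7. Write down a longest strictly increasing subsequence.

5, 9, 11, 12

Patience tails give the LIS length; then backtrack through the dp parents:
11 → extends → [11]
5 → replaces 11 → [5]
9 → extends → [5, 9]
1 → replaces 5 → [1, 9]
13 → extends → [1, 9, 13]
11 → replaces 13 → [1, 9, 11]
12 → extends → [1, 9, 11, 12]
1 → already a tail → [1, 9, 11, 12]
7 → replaces 9 → [1, 7, 11, 12]
7 → already a tail → [1, 7, 11, 12]
Length 4; one witness is 5, 9, 11, 12.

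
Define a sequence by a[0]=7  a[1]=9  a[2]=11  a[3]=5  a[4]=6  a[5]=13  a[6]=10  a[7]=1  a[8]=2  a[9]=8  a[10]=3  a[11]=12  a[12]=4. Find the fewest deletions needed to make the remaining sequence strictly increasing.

9

Fewest deletions = n − (longest strictly increasing subsequence).
Patience tails:
7 → extends → [7]
9 → extends → [7, 9]
11 → extends → [7, 9, 11]
5 → replaces 7 → [5, 9, 11]
6 → replaces 9 → [5, 6, 11]
13 → extends → [5, 6, 11, 13]
10 → replaces 11 → [5, 6, 10, 13]
1 → replaces 5 → [1, 6, 10, 13]
2 → replaces 6 → [1, 2, 10, 13]
8 → replaces 10 → [1, 2, 8, 13]
3 → replaces 8 → [1, 2, 3, 13]
12 → replaces 13 → [1, 2, 3, 12]
4 → replaces 12 → [1, 2, 3, 4]
Longest strictly increasing subsequence has length 4, so deletions = 13 − 4 = 9.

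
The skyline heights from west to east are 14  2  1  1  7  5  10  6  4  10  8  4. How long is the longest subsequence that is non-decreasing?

Let dp[i] be the length of the longest such subsequence ending at index i:
i:      1  2  3  4  5  6  7  8  9 10 11 12
a[i]:  14  2  1  1  7  5 10  6  4 10  8  4
dp:     1  1  1  2  3  3  4  4  3  5  5  4
Maximum dp value is 5.

5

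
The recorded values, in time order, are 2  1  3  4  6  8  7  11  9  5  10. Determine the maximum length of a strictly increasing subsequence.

Let dp[i] be the length of the longest such subsequence ending at index i:
i:      1  2  3  4  5  6  7  8  9 10 11
a[i]:   2  1  3  4  6  8  7 11  9  5 10
dp:     1  1  2  3  4  5  5  6  6  4  7
Maximum dp value is 7.

7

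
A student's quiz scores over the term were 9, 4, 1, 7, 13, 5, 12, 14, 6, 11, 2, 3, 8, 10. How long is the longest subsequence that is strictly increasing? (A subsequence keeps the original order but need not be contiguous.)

5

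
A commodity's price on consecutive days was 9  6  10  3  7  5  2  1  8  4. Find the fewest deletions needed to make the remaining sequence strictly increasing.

7

Fewest deletions = n − (longest strictly increasing subsequence).
Patience tails:
9 → extends → [9]
6 → replaces 9 → [6]
10 → extends → [6, 10]
3 → replaces 6 → [3, 10]
7 → replaces 10 → [3, 7]
5 → replaces 7 → [3, 5]
2 → replaces 3 → [2, 5]
1 → replaces 2 → [1, 5]
8 → extends → [1, 5, 8]
4 → replaces 5 → [1, 4, 8]
Longest strictly increasing subsequence has length 3, so deletions = 10 − 3 = 7.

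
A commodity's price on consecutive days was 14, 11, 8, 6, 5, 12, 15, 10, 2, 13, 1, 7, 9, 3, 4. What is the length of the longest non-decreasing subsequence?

Let dp[i] be the length of the longest such subsequence ending at index i:
i:      1  2  3  4  5  6  7  8  9 10 11 12 13 14 15
a[i]:  14 11  8  6  5 12 15 10  2 13  1  7  9  3  4
dp:     1  1  1  1  1  2  3  2  1  3  1  2  3  2  3
Maximum dp value is 3.

3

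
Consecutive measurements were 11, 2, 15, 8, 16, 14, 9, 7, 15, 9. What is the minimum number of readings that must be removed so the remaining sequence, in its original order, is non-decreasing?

Fewest deletions = n − (longest non-decreasing subsequence).
Patience tails:
11 → extends → [11]
2 → replaces 11 → [2]
15 → extends → [2, 15]
8 → replaces 15 → [2, 8]
16 → extends → [2, 8, 16]
14 → replaces 16 → [2, 8, 14]
9 → replaces 14 → [2, 8, 9]
7 → replaces 8 → [2, 7, 9]
15 → extends → [2, 7, 9, 15]
9 → replaces 15 → [2, 7, 9, 9]
Longest non-decreasing subsequence has length 4, so deletions = 10 − 4 = 6.

6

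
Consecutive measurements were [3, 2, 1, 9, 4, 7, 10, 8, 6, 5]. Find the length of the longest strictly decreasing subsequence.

4

Let dp[i] be the longest strictly decreasing subsequence ending at i:
i:      1  2  3  4  5  6  7  8  9 10
a[i]:   3  2  1  9  4  7 10  8  6  5
dp:     1  2  3  1  2  2  1  2  3  4
Maximum is 4.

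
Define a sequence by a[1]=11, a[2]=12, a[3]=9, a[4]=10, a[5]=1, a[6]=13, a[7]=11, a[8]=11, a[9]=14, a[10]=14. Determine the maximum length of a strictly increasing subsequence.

Track the smallest tail for each achievable length (strict):
11 → extends → [11]
12 → extends → [11, 12]
9 → replaces 11 → [9, 12]
10 → replaces 12 → [9, 10]
1 → replaces 9 → [1, 10]
13 → extends → [1, 10, 13]
11 → replaces 13 → [1, 10, 11]
11 → already a tail → [1, 10, 11]
14 → extends → [1, 10, 11, 14]
14 → already a tail → [1, 10, 11, 14]
Four tails, so the longest strictly increasing subsequence has length 4 (e.g. 11, 12, 13, 14).

4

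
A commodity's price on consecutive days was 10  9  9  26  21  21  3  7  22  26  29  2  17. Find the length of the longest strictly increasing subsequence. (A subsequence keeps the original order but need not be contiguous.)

5

Let dp[i] be the length of the longest such subsequence ending at index i:
i:      1  2  3  4  5  6  7  8  9 10 11 12 13
a[i]:  10  9  9 26 21 21  3  7 22 26 29  2 17
dp:     1  1  1  2  2  2  1  2  3  4  5  1  3
Maximum dp value is 5.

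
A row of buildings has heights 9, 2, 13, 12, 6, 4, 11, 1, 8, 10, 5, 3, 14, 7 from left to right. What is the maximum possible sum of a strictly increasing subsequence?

40

Let S[i] be the best sum of a strictly increasing subsequence ending at i:
i:      1  2  3  4  5  6  7  8  9 10 11 12 13 14
a[i]:   9  2 13 12  6  4 11  1  8 10  5  3 14  7
S:      9  2 22 21  8  6 20  1 16 26 11  5 40 18
Maximum is 40 (e.g. 2 + 6 + 8 + 10 + 14).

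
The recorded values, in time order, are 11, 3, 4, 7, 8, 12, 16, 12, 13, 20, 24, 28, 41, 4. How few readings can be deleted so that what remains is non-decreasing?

3

Fewest deletions = n − (longest non-decreasing subsequence).
Patience tails:
11 → extends → [11]
3 → replaces 11 → [3]
4 → extends → [3, 4]
7 → extends → [3, 4, 7]
8 → extends → [3, 4, 7, 8]
12 → extends → [3, 4, 7, 8, 12]
16 → extends → [3, 4, 7, 8, 12, 16]
12 → replaces 16 → [3, 4, 7, 8, 12, 12]
13 → extends → [3, 4, 7, 8, 12, 12, 13]
20 → extends → [3, 4, 7, 8, 12, 12, 13, 20]
24 → extends → [3, 4, 7, 8, 12, 12, 13, 20, 24]
28 → extends → [3, 4, 7, 8, 12, 12, 13, 20, 24, 28]
41 → extends → [3, 4, 7, 8, 12, 12, 13, 20, 24, 28, 41]
4 → replaces 7 → [3, 4, 4, 8, 12, 12, 13, 20, 24, 28, 41]
Longest non-decreasing subsequence has length 11, so deletions = 14 − 11 = 3.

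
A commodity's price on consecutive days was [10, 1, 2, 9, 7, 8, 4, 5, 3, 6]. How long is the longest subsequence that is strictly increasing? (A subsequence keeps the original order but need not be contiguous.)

Track the smallest tail for each achievable length (strict):
10 → extends → [10]
1 → replaces 10 → [1]
2 → extends → [1, 2]
9 → extends → [1, 2, 9]
7 → replaces 9 → [1, 2, 7]
8 → extends → [1, 2, 7, 8]
4 → replaces 7 → [1, 2, 4, 8]
5 → replaces 8 → [1, 2, 4, 5]
3 → replaces 4 → [1, 2, 3, 5]
6 → extends → [1, 2, 3, 5, 6]
Five tails, so the longest strictly increasing subsequence has length 5 (e.g. 1, 2, 4, 5, 6).

5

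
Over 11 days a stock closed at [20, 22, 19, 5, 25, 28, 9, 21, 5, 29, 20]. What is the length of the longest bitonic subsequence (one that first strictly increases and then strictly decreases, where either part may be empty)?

inc[i] = longest strictly increasing subsequence ending at i; dec[i] = longest strictly decreasing subsequence starting at i:
i:      1  2  3  4  5  6  7  8  9 10 11
a[i]:  20 22 19  5 25 28  9 21  5 29 20
inc:    1  2  1  1  3  4  2  3  1  5  3
dec:    4  4  3  1  3  3  2  2  1  2  1
Best peak at i=6 (value 28): inc=4, dec=3, length 4+3−1 = 6.

6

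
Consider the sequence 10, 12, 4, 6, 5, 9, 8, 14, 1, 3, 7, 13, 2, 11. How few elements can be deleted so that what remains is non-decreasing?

10

Fewest deletions = n − (longest non-decreasing subsequence).
Patience tails:
10 → extends → [10]
12 → extends → [10, 12]
4 → replaces 10 → [4, 12]
6 → replaces 12 → [4, 6]
5 → replaces 6 → [4, 5]
9 → extends → [4, 5, 9]
8 → replaces 9 → [4, 5, 8]
14 → extends → [4, 5, 8, 14]
1 → replaces 4 → [1, 5, 8, 14]
3 → replaces 5 → [1, 3, 8, 14]
7 → replaces 8 → [1, 3, 7, 14]
13 → replaces 14 → [1, 3, 7, 13]
2 → replaces 3 → [1, 2, 7, 13]
11 → replaces 13 → [1, 2, 7, 11]
Longest non-decreasing subsequence has length 4, so deletions = 14 − 4 = 10.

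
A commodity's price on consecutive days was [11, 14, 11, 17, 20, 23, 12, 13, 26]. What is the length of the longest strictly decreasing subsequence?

2

Let dp[i] be the longest strictly decreasing subsequence ending at i:
i:      1  2  3  4  5  6  7  8  9
a[i]:  11 14 11 17 20 23 12 13 26
dp:     1  1  2  1  1  1  2  2  1
Maximum is 2.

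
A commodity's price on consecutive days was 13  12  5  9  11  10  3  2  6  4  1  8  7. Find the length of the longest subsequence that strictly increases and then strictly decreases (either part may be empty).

7

inc[i] = longest strictly increasing subsequence ending at i; dec[i] = longest strictly decreasing subsequence starting at i:
i:      1  2  3  4  5  6  7  8  9 10 11 12 13
a[i]:  13 12  5  9 11 10  3  2  6  4  1  8  7
inc:    1  1  1  2  3  3  1  1  2  2  1  3  3
dec:    7  6  4  4  5  4  3  2  3  2  1  2  1
Best peak at i=1 (value 13): inc=1, dec=7, length 1+7−1 = 7.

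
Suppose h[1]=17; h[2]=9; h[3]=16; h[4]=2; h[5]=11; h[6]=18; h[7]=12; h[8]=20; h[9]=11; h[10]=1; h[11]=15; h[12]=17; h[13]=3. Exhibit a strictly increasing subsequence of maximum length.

Patience tails give the LIS length; then backtrack through the dp parents:
17 → extends → [17]
9 → replaces 17 → [9]
16 → extends → [9, 16]
2 → replaces 9 → [2, 16]
11 → replaces 16 → [2, 11]
18 → extends → [2, 11, 18]
12 → replaces 18 → [2, 11, 12]
20 → extends → [2, 11, 12, 20]
11 → already a tail → [2, 11, 12, 20]
1 → replaces 2 → [1, 11, 12, 20]
15 → replaces 20 → [1, 11, 12, 15]
17 → extends → [1, 11, 12, 15, 17]
3 → replaces 11 → [1, 3, 12, 15, 17]
Length 5; one witness is 9, 11, 12, 15, 17.

9, 11, 12, 15, 17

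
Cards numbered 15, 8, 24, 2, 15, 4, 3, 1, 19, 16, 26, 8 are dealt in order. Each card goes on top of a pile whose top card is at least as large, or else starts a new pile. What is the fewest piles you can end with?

4

Place each on the leftmost legal pile:
15 → new pile 1 (tops now [15])
8 → pile 1 (tops now [8])
24 → new pile 2 (tops now [8, 24])
2 → pile 1 (tops now [2, 24])
15 → pile 2 (tops now [2, 15])
4 → pile 2 (tops now [2, 4])
3 → pile 2 (tops now [2, 3])
1 → pile 1 (tops now [1, 3])
19 → new pile 3 (tops now [1, 3, 19])
16 → pile 3 (tops now [1, 3, 16])
26 → new pile 4 (tops now [1, 3, 16, 26])
8 → pile 3 (tops now [1, 3, 8, 26])
Four piles.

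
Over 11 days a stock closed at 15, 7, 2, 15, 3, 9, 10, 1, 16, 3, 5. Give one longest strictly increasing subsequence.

2, 3, 9, 10, 16

Patience tails give the LIS length; then backtrack through the dp parents:
15 → extends → [15]
7 → replaces 15 → [7]
2 → replaces 7 → [2]
15 → extends → [2, 15]
3 → replaces 15 → [2, 3]
9 → extends → [2, 3, 9]
10 → extends → [2, 3, 9, 10]
1 → replaces 2 → [1, 3, 9, 10]
16 → extends → [1, 3, 9, 10, 16]
3 → already a tail → [1, 3, 9, 10, 16]
5 → replaces 9 → [1, 3, 5, 10, 16]
Length 5; one witness is 2, 3, 9, 10, 16.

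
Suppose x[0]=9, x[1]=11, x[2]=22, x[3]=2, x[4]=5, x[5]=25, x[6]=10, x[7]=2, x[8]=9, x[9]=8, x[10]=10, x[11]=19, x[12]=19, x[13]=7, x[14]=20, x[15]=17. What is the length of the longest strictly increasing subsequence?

6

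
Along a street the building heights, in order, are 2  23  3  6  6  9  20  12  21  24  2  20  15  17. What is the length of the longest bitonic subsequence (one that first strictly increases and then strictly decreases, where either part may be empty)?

inc[i] = longest strictly increasing subsequence ending at i; dec[i] = longest strictly decreasing subsequence starting at i:
i:      1  2  3  4  5  6  7  8  9 10 11 12 13 14
a[i]:   2 23  3  6  6  9 20 12 21 24  2 20 15 17
inc:    1  2  2  3  3  4  5  5  6  7  1  6  6  7
dec:    1  4  2  2  2  2  3  2  3  3  1  2  1  1
Best peak at i=10 (value 24): inc=7, dec=3, length 7+3−1 = 9.

9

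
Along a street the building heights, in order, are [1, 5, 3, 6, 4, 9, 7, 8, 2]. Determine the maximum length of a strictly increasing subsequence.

Let dp[i] be the length of the longest such subsequence ending at index i:
i:     1 2 3 4 5 6 7 8 9
a[i]:  1 5 3 6 4 9 7 8 2
dp:    1 2 2 3 3 4 4 5 2
Maximum dp value is 5.

5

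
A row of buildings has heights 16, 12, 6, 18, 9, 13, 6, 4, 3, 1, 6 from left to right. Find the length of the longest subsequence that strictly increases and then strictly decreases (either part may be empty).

7

inc[i] = longest strictly increasing subsequence ending at i; dec[i] = longest strictly decreasing subsequence starting at i:
i:      1  2  3  4  5  6  7  8  9 10 11
a[i]:  16 12  6 18  9 13  6  4  3  1  6
inc:    1  1  1  2  2  3  1  1  1  1  2
dec:    7  6  4  6  5  5  4  3  2  1  1
Best peak at i=1 (value 16): inc=1, dec=7, length 1+7−1 = 7.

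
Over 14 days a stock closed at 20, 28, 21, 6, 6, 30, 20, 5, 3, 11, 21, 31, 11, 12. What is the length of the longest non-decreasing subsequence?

5

Track the smallest tail for each achievable length (allowing ties):
20 → extends → [20]
28 → extends → [20, 28]
21 → replaces 28 → [20, 21]
6 → replaces 20 → [6, 21]
6 → replaces 21 → [6, 6]
30 → extends → [6, 6, 30]
20 → replaces 30 → [6, 6, 20]
5 → replaces 6 → [5, 6, 20]
3 → replaces 5 → [3, 6, 20]
11 → replaces 20 → [3, 6, 11]
21 → extends → [3, 6, 11, 21]
31 → extends → [3, 6, 11, 21, 31]
11 → replaces 21 → [3, 6, 11, 11, 31]
12 → replaces 31 → [3, 6, 11, 11, 12]
Five tails, so the longest non-decreasing subsequence has length 5 (e.g. 6, 6, 20, 21, 31).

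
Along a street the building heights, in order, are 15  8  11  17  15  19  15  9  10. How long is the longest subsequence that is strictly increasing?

4

Track the smallest tail for each achievable length (strict):
15 → extends → [15]
8 → replaces 15 → [8]
11 → extends → [8, 11]
17 → extends → [8, 11, 17]
15 → replaces 17 → [8, 11, 15]
19 → extends → [8, 11, 15, 19]
15 → already a tail → [8, 11, 15, 19]
9 → replaces 11 → [8, 9, 15, 19]
10 → replaces 15 → [8, 9, 10, 19]
Four tails, so the longest strictly increasing subsequence has length 4 (e.g. 8, 11, 17, 19).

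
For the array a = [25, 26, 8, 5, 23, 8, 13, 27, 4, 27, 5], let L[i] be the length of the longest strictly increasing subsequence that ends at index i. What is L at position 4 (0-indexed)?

2

dp[i] = 1 + max{dp[j] : j<i, a[j]<a[i]} (or 1 if no such j):
i:      0  1  2  3  4  5  6  7  8  9 10
a[i]:  25 26  8  5 23  8 13 27  4 27  5
dp:     1  2  1  1  2  2  3  4  1  4  2
At index 4 the value is 2.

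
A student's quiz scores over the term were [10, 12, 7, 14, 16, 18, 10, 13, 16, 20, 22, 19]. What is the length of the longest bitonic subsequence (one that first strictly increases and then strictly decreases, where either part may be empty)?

inc[i] = longest strictly increasing subsequence ending at i; dec[i] = longest strictly decreasing subsequence starting at i:
i:      1  2  3  4  5  6  7  8  9 10 11 12
a[i]:  10 12  7 14 16 18 10 13 16 20 22 19
inc:    1  2  1  3  4  5  2  3  4  6  7  6
dec:    2  2  1  2  2  2  1  1  1  2  2  1
Best peak at i=11 (value 22): inc=7, dec=2, length 7+2−1 = 8.

8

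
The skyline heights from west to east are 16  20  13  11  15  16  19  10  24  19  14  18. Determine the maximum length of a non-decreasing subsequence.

Let dp[i] be the length of the longest such subsequence ending at index i:
i:      1  2  3  4  5  6  7  8  9 10 11 12
a[i]:  16 20 13 11 15 16 19 10 24 19 14 18
dp:     1  2  1  1  2  3  4  1  5  5  2  4
Maximum dp value is 5.

5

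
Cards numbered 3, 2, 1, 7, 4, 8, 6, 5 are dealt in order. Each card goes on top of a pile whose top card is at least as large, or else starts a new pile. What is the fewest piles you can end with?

3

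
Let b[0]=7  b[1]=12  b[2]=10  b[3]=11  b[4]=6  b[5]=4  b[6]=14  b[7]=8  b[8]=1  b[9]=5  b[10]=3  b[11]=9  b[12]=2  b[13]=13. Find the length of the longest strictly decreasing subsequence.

Let dp[i] be the longest strictly decreasing subsequence ending at i:
i:      0  1  2  3  4  5  6  7  8  9 10 11 12 13
b[i]:   7 12 10 11  6  4 14  8  1  5  3  9  2 13
dp:     1  1  2  2  3  4  1  3  5  4  5  3  6  2
Maximum is 6.

6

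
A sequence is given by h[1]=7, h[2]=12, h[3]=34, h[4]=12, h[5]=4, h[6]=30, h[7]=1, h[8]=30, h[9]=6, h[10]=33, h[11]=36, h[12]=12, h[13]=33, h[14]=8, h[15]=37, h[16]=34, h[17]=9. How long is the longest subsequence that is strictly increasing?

Let dp[i] be the length of the longest such subsequence ending at index i:
i:      1  2  3  4  5  6  7  8  9 10 11 12 13 14 15 16 17
h[i]:   7 12 34 12  4 30  1 30  6 33 36 12 33  8 37 34  9
dp:     1  2  3  2  1  3  1  3  2  4  5  3  4  3  6  5  4
Maximum dp value is 6.

6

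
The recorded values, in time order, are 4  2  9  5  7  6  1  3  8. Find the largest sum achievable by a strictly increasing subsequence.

24

Let S[i] be the best sum of a strictly increasing subsequence ending at i:
i:      1  2  3  4  5  6  7  8  9
a[i]:   4  2  9  5  7  6  1  3  8
S:      4  2 13  9 16 15  1  5 24
Maximum is 24 (e.g. 4 + 5 + 7 + 8).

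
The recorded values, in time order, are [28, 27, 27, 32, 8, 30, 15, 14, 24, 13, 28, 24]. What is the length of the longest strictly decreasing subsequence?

Negate each value so 'decreasing' becomes 'increasing', then run patience tails on the negated sequence:
-28 → extends → [-28]
-27 → extends → [-28, -27]
-27 → already a tail → [-28, -27]
-32 → replaces -28 → [-32, -27]
-8 → extends → [-32, -27, -8]
-30 → replaces -27 → [-32, -30, -8]
-15 → replaces -8 → [-32, -30, -15]
-14 → extends → [-32, -30, -15, -14]
-24 → replaces -15 → [-32, -30, -24, -14]
-13 → extends → [-32, -30, -24, -14, -13]
-28 → replaces -24 → [-32, -30, -28, -14, -13]
-24 → replaces -14 → [-32, -30, -28, -24, -13]
Five tails, so the longest strictly decreasing subsequence of the original has length 5.

5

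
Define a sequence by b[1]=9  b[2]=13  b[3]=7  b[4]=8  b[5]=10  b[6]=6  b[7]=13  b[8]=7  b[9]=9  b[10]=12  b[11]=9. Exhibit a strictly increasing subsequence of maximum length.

Patience tails give the LIS length; then backtrack through the dp parents:
9 → extends → [9]
13 → extends → [9, 13]
7 → replaces 9 → [7, 13]
8 → replaces 13 → [7, 8]
10 → extends → [7, 8, 10]
6 → replaces 7 → [6, 8, 10]
13 → extends → [6, 8, 10, 13]
7 → replaces 8 → [6, 7, 10, 13]
9 → replaces 10 → [6, 7, 9, 13]
12 → replaces 13 → [6, 7, 9, 12]
9 → already a tail → [6, 7, 9, 12]
Length 4; one witness is 7, 8, 10, 13.

7, 8, 10, 13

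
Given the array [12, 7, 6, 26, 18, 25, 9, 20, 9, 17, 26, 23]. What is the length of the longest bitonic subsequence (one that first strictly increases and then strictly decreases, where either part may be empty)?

5

inc[i] = longest strictly increasing subsequence ending at i; dec[i] = longest strictly decreasing subsequence starting at i:
i:      1  2  3  4  5  6  7  8  9 10 11 12
a[i]:  12  7  6 26 18 25  9 20  9 17 26 23
inc:    1  1  1  2  2  3  2  3  2  3  4  4
dec:    3  2  1  4  2  3  1  2  1  1  2  1
Best peak at i=4 (value 26): inc=2, dec=4, length 2+4−1 = 5.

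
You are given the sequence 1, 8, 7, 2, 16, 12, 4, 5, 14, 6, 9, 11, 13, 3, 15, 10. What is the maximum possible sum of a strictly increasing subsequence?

Let S[i] be the best sum of a strictly increasing subsequence ending at i:
i:      1  2  3  4  5  6  7  8  9 10 11 12 13 14 15 16
a[i]:   1  8  7  2 16 12  4  5 14  6  9 11 13  3 15 10
S:      1  9  8  3 25 21  7 12 35 18 27 38 51  6 66 37
Maximum is 66 (e.g. 1 + 2 + 4 + 5 + 6 + 9 + 11 + 13 + 15).

66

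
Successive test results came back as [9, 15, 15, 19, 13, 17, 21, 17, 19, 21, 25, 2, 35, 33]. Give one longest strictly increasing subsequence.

Patience tails give the LIS length; then backtrack through the dp parents:
9 → extends → [9]
15 → extends → [9, 15]
15 → already a tail → [9, 15]
19 → extends → [9, 15, 19]
13 → replaces 15 → [9, 13, 19]
17 → replaces 19 → [9, 13, 17]
21 → extends → [9, 13, 17, 21]
17 → already a tail → [9, 13, 17, 21]
19 → replaces 21 → [9, 13, 17, 19]
21 → extends → [9, 13, 17, 19, 21]
25 → extends → [9, 13, 17, 19, 21, 25]
2 → replaces 9 → [2, 13, 17, 19, 21, 25]
35 → extends → [2, 13, 17, 19, 21, 25, 35]
33 → replaces 35 → [2, 13, 17, 19, 21, 25, 33]
Length 7; one witness is 9, 15, 17, 19, 21, 25, 35.

9, 15, 17, 19, 21, 25, 35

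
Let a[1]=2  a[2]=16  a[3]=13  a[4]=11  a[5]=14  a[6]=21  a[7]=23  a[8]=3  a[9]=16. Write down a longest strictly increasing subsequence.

2, 13, 14, 21, 23

Patience tails give the LIS length; then backtrack through the dp parents:
2 → extends → [2]
16 → extends → [2, 16]
13 → replaces 16 → [2, 13]
11 → replaces 13 → [2, 11]
14 → extends → [2, 11, 14]
21 → extends → [2, 11, 14, 21]
23 → extends → [2, 11, 14, 21, 23]
3 → replaces 11 → [2, 3, 14, 21, 23]
16 → replaces 21 → [2, 3, 14, 16, 23]
Length 5; one witness is 2, 13, 14, 21, 23.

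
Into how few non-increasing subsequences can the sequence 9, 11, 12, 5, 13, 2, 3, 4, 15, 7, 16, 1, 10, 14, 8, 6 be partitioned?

Place each on the leftmost legal pile:
9 → new pile 1 (tops now [9])
11 → new pile 2 (tops now [9, 11])
12 → new pile 3 (tops now [9, 11, 12])
5 → pile 1 (tops now [5, 11, 12])
13 → new pile 4 (tops now [5, 11, 12, 13])
2 → pile 1 (tops now [2, 11, 12, 13])
3 → pile 2 (tops now [2, 3, 12, 13])
4 → pile 3 (tops now [2, 3, 4, 13])
15 → new pile 5 (tops now [2, 3, 4, 13, 15])
7 → pile 4 (tops now [2, 3, 4, 7, 15])
16 → new pile 6 (tops now [2, 3, 4, 7, 15, 16])
1 → pile 1 (tops now [1, 3, 4, 7, 15, 16])
10 → pile 5 (tops now [1, 3, 4, 7, 10, 16])
14 → pile 6 (tops now [1, 3, 4, 7, 10, 14])
8 → pile 5 (tops now [1, 3, 4, 7, 8, 14])
6 → pile 4 (tops now [1, 3, 4, 6, 8, 14])
Six piles.

6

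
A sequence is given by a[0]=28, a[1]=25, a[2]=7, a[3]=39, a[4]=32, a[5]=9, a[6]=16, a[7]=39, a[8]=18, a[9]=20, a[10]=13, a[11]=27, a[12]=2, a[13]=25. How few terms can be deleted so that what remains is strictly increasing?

Fewest deletions = n − (longest strictly increasing subsequence).
i:      0  1  2  3  4  5  6  7  8  9 10 11 12 13
a[i]:  28 25  7 39 32  9 16 39 18 20 13 27  2 25
dp:     1  1  1  2  2  2  3  4  4  5  3  6  1  6
max dp = 6, so deletions = 14 − 6 = 8.

8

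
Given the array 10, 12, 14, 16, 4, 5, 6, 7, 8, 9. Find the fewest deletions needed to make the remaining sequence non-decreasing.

Fewest deletions = n − (longest non-decreasing subsequence).
Patience tails:
10 → extends → [10]
12 → extends → [10, 12]
14 → extends → [10, 12, 14]
16 → extends → [10, 12, 14, 16]
4 → replaces 10 → [4, 12, 14, 16]
5 → replaces 12 → [4, 5, 14, 16]
6 → replaces 14 → [4, 5, 6, 16]
7 → replaces 16 → [4, 5, 6, 7]
8 → extends → [4, 5, 6, 7, 8]
9 → extends → [4, 5, 6, 7, 8, 9]
Longest non-decreasing subsequence has length 6, so deletions = 10 − 6 = 4.

4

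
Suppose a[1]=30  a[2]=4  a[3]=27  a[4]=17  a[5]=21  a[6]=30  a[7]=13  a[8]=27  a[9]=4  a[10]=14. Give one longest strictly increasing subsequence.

Patience tails give the LIS length; then backtrack through the dp parents:
30 → extends → [30]
4 → replaces 30 → [4]
27 → extends → [4, 27]
17 → replaces 27 → [4, 17]
21 → extends → [4, 17, 21]
30 → extends → [4, 17, 21, 30]
13 → replaces 17 → [4, 13, 21, 30]
27 → replaces 30 → [4, 13, 21, 27]
4 → already a tail → [4, 13, 21, 27]
14 → replaces 21 → [4, 13, 14, 27]
Length 4; one witness is 4, 17, 21, 30.

4, 17, 21, 30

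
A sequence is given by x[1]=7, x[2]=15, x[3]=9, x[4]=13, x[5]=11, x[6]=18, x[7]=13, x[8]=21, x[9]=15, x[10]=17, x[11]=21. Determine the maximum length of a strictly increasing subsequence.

Let dp[i] be the length of the longest such subsequence ending at index i:
i:      1  2  3  4  5  6  7  8  9 10 11
x[i]:   7 15  9 13 11 18 13 21 15 17 21
dp:     1  2  2  3  3  4  4  5  5  6  7
Maximum dp value is 7.

7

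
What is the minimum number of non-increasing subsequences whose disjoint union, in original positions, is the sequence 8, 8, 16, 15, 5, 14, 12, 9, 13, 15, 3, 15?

Place each on the leftmost legal pile:
8 → new pile 1 (tops now [8])
8 → pile 1 (tops now [8])
16 → new pile 2 (tops now [8, 16])
15 → pile 2 (tops now [8, 15])
5 → pile 1 (tops now [5, 15])
14 → pile 2 (tops now [5, 14])
12 → pile 2 (tops now [5, 12])
9 → pile 2 (tops now [5, 9])
13 → new pile 3 (tops now [5, 9, 13])
15 → new pile 4 (tops now [5, 9, 13, 15])
3 → pile 1 (tops now [3, 9, 13, 15])
15 → pile 4 (tops now [3, 9, 13, 15])
Four piles.

4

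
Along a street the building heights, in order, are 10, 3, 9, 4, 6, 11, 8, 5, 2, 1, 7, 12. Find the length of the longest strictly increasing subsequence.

Let dp[i] be the length of the longest such subsequence ending at index i:
i:      1  2  3  4  5  6  7  8  9 10 11 12
a[i]:  10  3  9  4  6 11  8  5  2  1  7 12
dp:     1  1  2  2  3  4  4  3  1  1  4  5
Maximum dp value is 5.

5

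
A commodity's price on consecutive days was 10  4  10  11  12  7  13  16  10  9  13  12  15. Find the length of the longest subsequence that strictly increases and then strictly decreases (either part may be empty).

inc[i] = longest strictly increasing subsequence ending at i; dec[i] = longest strictly decreasing subsequence starting at i:
i:      1  2  3  4  5  6  7  8  9 10 11 12 13
a[i]:  10  4 10 11 12  7 13 16 10  9 13 12 15
inc:    1  1  2  3  4  2  5  6  3  3  5  4  6
dec:    2  1  2  3  3  1  3  3  2  1  2  1  1
Best peak at i=8 (value 16): inc=6, dec=3, length 6+3−1 = 8.

8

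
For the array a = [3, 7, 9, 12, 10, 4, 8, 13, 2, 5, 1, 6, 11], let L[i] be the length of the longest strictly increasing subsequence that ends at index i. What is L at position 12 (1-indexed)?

dp[i] = 1 + max{dp[j] : j<i, a[j]<a[i]} (or 1 if no such j):
i:      1  2  3  4  5  6  7  8  9 10 11 12 13
a[i]:   3  7  9 12 10  4  8 13  2  5  1  6 11
dp:     1  2  3  4  4  2  3  5  1  3  1  4  5
At index 12 the value is 4.

4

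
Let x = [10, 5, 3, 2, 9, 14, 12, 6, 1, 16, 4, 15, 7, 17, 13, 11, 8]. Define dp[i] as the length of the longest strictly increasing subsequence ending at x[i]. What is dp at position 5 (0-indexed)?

3

dp[i] = 1 + max{dp[j] : j<i, x[j]<x[i]} (or 1 if no such j):
i:      0  1  2  3  4  5  6  7  8  9 10 11 12 13 14 15 16
x[i]:  10  5  3  2  9 14 12  6  1 16  4 15  7 17 13 11  8
dp:     1  1  1  1  2  3  3  2  1  4  2  4  3  5  4  4  4
At index 5 the value is 3.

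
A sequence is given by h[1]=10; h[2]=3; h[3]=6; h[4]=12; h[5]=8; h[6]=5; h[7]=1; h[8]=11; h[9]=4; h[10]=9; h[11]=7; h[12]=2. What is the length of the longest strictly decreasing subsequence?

Negate each value so 'decreasing' becomes 'increasing', then run patience tails on the negated sequence:
-10 → extends → [-10]
-3 → extends → [-10, -3]
-6 → replaces -3 → [-10, -6]
-12 → replaces -10 → [-12, -6]
-8 → replaces -6 → [-12, -8]
-5 → extends → [-12, -8, -5]
-1 → extends → [-12, -8, -5, -1]
-11 → replaces -8 → [-12, -11, -5, -1]
-4 → replaces -1 → [-12, -11, -5, -4]
-9 → replaces -5 → [-12, -11, -9, -4]
-7 → replaces -4 → [-12, -11, -9, -7]
-2 → extends → [-12, -11, -9, -7, -2]
Five tails, so the longest strictly decreasing subsequence of the original has length 5.

5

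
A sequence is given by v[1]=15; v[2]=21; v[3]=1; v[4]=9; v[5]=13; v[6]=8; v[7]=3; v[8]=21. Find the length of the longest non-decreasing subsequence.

Let dp[i] be the length of the longest such subsequence ending at index i:
i:      1  2  3  4  5  6  7  8
v[i]:  15 21  1  9 13  8  3 21
dp:     1  2  1  2  3  2  2  4
Maximum dp value is 4.

4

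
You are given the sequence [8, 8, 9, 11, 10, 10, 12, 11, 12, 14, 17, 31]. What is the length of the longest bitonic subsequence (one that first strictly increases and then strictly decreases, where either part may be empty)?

8

inc[i] = longest strictly increasing subsequence ending at i; dec[i] = longest strictly decreasing subsequence starting at i:
i:      1  2  3  4  5  6  7  8  9 10 11 12
a[i]:   8  8  9 11 10 10 12 11 12 14 17 31
inc:    1  1  2  3  3  3  4  4  5  6  7  8
dec:    1  1  1  2  1  1  2  1  1  1  1  1
Best peak at i=12 (value 31): inc=8, dec=1, length 8+1−1 = 8.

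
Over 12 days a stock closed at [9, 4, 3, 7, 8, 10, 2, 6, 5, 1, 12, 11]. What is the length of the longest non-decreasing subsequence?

5

Track the smallest tail for each achievable length (allowing ties):
9 → extends → [9]
4 → replaces 9 → [4]
3 → replaces 4 → [3]
7 → extends → [3, 7]
8 → extends → [3, 7, 8]
10 → extends → [3, 7, 8, 10]
2 → replaces 3 → [2, 7, 8, 10]
6 → replaces 7 → [2, 6, 8, 10]
5 → replaces 6 → [2, 5, 8, 10]
1 → replaces 2 → [1, 5, 8, 10]
12 → extends → [1, 5, 8, 10, 12]
11 → replaces 12 → [1, 5, 8, 10, 11]
Five tails, so the longest non-decreasing subsequence has length 5 (e.g. 4, 7, 8, 10, 12).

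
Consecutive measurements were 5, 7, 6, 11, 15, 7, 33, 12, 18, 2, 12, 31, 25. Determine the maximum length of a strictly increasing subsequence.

6

Track the smallest tail for each achievable length (strict):
5 → extends → [5]
7 → extends → [5, 7]
6 → replaces 7 → [5, 6]
11 → extends → [5, 6, 11]
15 → extends → [5, 6, 11, 15]
7 → replaces 11 → [5, 6, 7, 15]
33 → extends → [5, 6, 7, 15, 33]
12 → replaces 15 → [5, 6, 7, 12, 33]
18 → replaces 33 → [5, 6, 7, 12, 18]
2 → replaces 5 → [2, 6, 7, 12, 18]
12 → already a tail → [2, 6, 7, 12, 18]
31 → extends → [2, 6, 7, 12, 18, 31]
25 → replaces 31 → [2, 6, 7, 12, 18, 25]
Six tails, so the longest strictly increasing subsequence has length 6 (e.g. 5, 7, 11, 15, 18, 31).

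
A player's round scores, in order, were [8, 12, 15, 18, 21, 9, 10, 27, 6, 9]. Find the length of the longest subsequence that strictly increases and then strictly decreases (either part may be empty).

inc[i] = longest strictly increasing subsequence ending at i; dec[i] = longest strictly decreasing subsequence starting at i:
i:      1  2  3  4  5  6  7  8  9 10
a[i]:   8 12 15 18 21  9 10 27  6  9
inc:    1  2  3  4  5  2  3  6  1  2
dec:    2  3  3  3  3  2  2  2  1  1
Best peak at i=5 (value 21): inc=5, dec=3, length 5+3−1 = 7.

7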